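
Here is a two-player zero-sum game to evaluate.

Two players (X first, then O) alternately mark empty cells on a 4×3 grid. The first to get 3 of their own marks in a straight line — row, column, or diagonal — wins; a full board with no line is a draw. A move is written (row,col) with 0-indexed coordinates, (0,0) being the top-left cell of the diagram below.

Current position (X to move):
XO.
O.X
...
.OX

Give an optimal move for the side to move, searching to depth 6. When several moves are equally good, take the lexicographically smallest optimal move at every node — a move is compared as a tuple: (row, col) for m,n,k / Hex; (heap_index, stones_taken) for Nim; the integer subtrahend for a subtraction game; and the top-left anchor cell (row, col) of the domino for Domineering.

[XO./O.X/.../.OX] X move#1: (0,2):+0/XOX/O.X/.../.OX, (1,1):+0/XO./OXX/.../.OX, (2,0):+0/XO./O.X/X../.OX, (2,1):+1/XO./O.X/.X./.OX*, (2,2):+1/XO./O.X/..X/.OX, (3,0):+1/XO./O.X/.../XOX
[XO./O.X/.X./.OX] O move#2: (0,2):-1/XOO/O.X/.X./.OX*, (1,1):-1/XO./OOX/.X./.OX, (2,0):-1/XO./O.X/OX./.OX, (2,2):-1/XO./O.X/.XO/.OX, (3,0):-1/XO./O.X/.X./OOX
[XOO/O.X/.X./.OX] X move#3: (1,1):+1/XOO/OXX/.X./.OX*, (2,0):+1/XOO/O.X/XX./.OX, (2,2):+1/XOO/O.X/.XX/.OX, (3,0):+1/XOO/O.X/.X./XOX
[XOO/OXX/.X./.OX] O move#4: (2,0):-1/XOO/OXX/OX./.OX*, (2,2):-1/XOO/OXX/.XO/.OX, (3,0):-1/XOO/OXX/.X./OOX
[XOO/OXX/OX./.OX] X move#5: (2,2):+1/XOO/OXX/OXX/.OX*, (3,0):+1/XOO/OXX/OX./XOX
[XOO/OXX/OXX/.OX] end (terminal -1, O#6); searched XO./O.X/.../.OX to 6

X's best at [XO./O.X/.../.OX]: (2,1)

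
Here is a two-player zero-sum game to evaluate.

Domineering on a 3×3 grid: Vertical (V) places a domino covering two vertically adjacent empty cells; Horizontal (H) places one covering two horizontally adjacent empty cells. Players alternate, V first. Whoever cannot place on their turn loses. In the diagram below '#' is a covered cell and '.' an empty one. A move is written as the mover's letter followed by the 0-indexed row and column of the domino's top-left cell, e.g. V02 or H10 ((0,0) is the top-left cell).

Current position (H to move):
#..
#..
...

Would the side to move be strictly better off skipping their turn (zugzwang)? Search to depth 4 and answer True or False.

ply 1, H at #../#../... | H01=-1→###/#../...; H11=+1→#../###/...*; H20=-1→#../#../##.; H21=-1→#../#../.##
ply 2: #../###/... is terminal -1 (V); from #../#../... depth 4
suppose H passes — search the same position with V to move:
pass> ply 1, V at #../#../... | V01=+1→##./##./...*; V02=+1→#.#/#.#/...; V11=+1→#../##./.#.; V12=+1→#../#.#/..#
pass> ply 2, H at ##./##./... | H20=-1→##./##./##.*; H21=-1→##./##./.##
pass> ply 3, V at ##./##./##. | V02=+1→###/###/##.*; V12=+1→##./###/###
pass> ply 4: ###/###/##. is terminal -1 (H); from #../#../... depth 4
for H: play +1, pass -1

zugzwang(#../#../..., H) = False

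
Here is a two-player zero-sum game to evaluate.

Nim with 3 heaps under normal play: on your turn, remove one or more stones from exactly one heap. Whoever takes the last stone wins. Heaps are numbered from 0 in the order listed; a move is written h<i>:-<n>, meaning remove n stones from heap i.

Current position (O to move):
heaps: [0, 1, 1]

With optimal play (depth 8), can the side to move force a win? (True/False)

O winning at [(0,1,1)]: False

p1 O@[(0,1,1)]: h1:-1[(0,0,1)]-1* h2:-1[(0,1,0)]-1
p2 X@[(0,0,1)]: h2:-1[(0,0,0)]+1*
p3 O@[(0,0,0)] terminal -1; root [(0,1,1)] d8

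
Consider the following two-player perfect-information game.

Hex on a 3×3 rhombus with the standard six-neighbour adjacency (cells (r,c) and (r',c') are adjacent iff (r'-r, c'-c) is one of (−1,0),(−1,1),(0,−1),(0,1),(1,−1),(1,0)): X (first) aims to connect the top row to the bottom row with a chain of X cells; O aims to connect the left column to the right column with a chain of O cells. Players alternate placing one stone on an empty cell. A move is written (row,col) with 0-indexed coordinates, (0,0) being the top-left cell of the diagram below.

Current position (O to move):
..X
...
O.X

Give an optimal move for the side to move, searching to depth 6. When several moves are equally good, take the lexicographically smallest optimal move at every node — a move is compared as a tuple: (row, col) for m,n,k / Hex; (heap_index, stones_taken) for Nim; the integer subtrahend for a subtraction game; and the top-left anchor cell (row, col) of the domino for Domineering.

O's best at [..X/.../O.X]: (1,2)

ply 1, O at ..X/.../O.X | (0,0)=-1→O.X/.../O.X; (0,1)=-1→.OX/.../O.X; (1,0)=-1→..X/O../O.X; (1,1)=-1→..X/.O./O.X; (1,2)=+1→..X/..O/O.X*; (2,1)=-1→..X/.../OOX
ply 2, X at ..X/..O/O.X | (0,0)=-1→X.X/..O/O.X*; (0,1)=-1→.XX/..O/O.X; (1,0)=-1→..X/X.O/O.X; (1,1)=-1→..X/.XO/O.X; (2,1)=-1→..X/..O/OXX
ply 3, O at X.X/..O/O.X | (0,1)=+1→XOX/..O/O.X*; (1,0)=+1→X.X/O.O/O.X; (1,1)=+1→X.X/.OO/O.X; (2,1)=+1→X.X/..O/OOX
ply 4, X at XOX/..O/O.X | (1,0)=-1→XOX/X.O/O.X*; (1,1)=-1→XOX/.XO/O.X; (2,1)=-1→XOX/..O/OXX
ply 5, O at XOX/X.O/O.X | (1,1)=+1→XOX/XOO/O.X*; (2,1)=+1→XOX/X.O/OOX
ply 6: XOX/XOO/O.X is terminal -1 (X); from ..X/.../O.X depth 6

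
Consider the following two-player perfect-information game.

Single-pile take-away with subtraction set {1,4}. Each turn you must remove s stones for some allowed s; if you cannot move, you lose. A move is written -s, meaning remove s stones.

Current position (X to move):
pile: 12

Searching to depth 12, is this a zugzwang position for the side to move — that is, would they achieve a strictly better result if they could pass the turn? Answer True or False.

zugzwang(12, X) = True

p1 X@[12]: -1[11]-1* -4[8]-1
p2 O@[11]: -1[10]+1* -4[7]+1
p3 X@[10]: -1[9]-1* -4[6]-1
p4 O@[9]: -1[8]-1 -4[5]+1*
p5 X@[5]: -1[4]-1* -4[1]-1
p6 O@[4]: -1[3]-1 -4[0]+1*
p7 X@[0] terminal -1; root [12] d12
suppose X passes — search the same position with O to move:
pass> p1 O@[12]: -1[11]-1* -4[8]-1
pass> p2 X@[11]: -1[10]+1* -4[7]+1
pass> p3 O@[10]: -1[9]-1* -4[6]-1
pass> p4 X@[9]: -1[8]-1 -4[5]+1*
pass> p5 O@[5]: -1[4]-1* -4[1]-1
pass> p6 X@[4]: -1[3]-1 -4[0]+1*
pass> p7 O@[0] terminal -1; root [12] d12
for X: play -1, pass +1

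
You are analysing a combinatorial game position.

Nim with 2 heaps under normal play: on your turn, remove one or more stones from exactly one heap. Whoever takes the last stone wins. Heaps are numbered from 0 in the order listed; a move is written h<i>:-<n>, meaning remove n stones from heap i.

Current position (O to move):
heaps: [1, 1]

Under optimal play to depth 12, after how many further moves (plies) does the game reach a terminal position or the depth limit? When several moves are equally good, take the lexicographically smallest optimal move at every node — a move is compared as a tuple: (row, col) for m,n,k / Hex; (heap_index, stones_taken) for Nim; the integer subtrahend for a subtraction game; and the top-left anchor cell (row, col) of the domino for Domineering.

ply 1, O at (1,1) | h0:-1=-1→(0,1)*; h1:-1=-1→(1,0)
ply 2, X at (0,1) | h1:-1=+1→(0,0)*
ply 3: (0,0) is terminal -1 (O); from (1,1) depth 12

PV length from [(1,1)]: 2 plies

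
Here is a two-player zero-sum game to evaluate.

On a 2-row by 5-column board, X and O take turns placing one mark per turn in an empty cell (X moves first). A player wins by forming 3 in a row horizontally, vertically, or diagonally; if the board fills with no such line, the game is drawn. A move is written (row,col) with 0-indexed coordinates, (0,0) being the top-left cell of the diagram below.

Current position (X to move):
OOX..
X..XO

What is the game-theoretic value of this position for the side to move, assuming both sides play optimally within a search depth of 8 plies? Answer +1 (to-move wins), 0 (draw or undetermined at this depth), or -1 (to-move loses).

p1 X@[OOX../X..XO]: (0,3)[OOXX./X..XO]+0* (0,4)[OOX.X/X..XO]+0 (1,1)[OOX../XX.XO]+0 (1,2)[OOX../X.XXO]+0
p2 O@[OOXX./X..XO]: (0,4)[OOXXO/X..XO]+0* (1,1)[OOXX./XO.XO]-1 (1,2)[OOXX./X.OXO]-1
p3 X@[OOXXO/X..XO]: (1,1)[OOXXO/XX.XO]+0* (1,2)[OOXXO/X.XXO]+0
p4 O@[OOXXO/XX.XO]: (1,2)[OOXXO/XXOXO]+0*
p5 X@[OOXXO/XXOXO] terminal +0; root [OOX../X..XO] d8

value(OOX../X..XO, X) = 0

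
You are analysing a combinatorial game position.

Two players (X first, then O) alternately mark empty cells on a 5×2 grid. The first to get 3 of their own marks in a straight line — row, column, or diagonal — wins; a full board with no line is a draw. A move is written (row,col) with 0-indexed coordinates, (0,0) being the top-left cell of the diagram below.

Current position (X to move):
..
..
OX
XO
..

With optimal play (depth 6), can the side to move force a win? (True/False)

X winning at [../../OX/XO/..]: False

[../../OX/XO/..] X move#1: (0,0):+0/X./../OX/XO/..*, (0,1):+0/.X/../OX/XO/.., (1,0):+0/../X./OX/XO/.., (1,1):+0/../.X/OX/XO/.., (4,0):+0/../../OX/XO/X., (4,1):+0/../../OX/XO/.X
[X./../OX/XO/..] O move#2: (0,1):+0/XO/../OX/XO/..*, (1,0):+0/X./O./OX/XO/.., (1,1):+0/X./.O/OX/XO/.., (4,0):+0/X./../OX/XO/O., (4,1):+0/X./../OX/XO/.O
[XO/../OX/XO/..] X move#3: (1,0):+0/XO/X./OX/XO/..*, (1,1):+0/XO/.X/OX/XO/.., (4,0):+0/XO/../OX/XO/X., (4,1):+0/XO/../OX/XO/.X
[XO/X./OX/XO/..] O move#4: (1,1):+0/XO/XO/OX/XO/..*, (4,0):+0/XO/X./OX/XO/O., (4,1):+0/XO/X./OX/XO/.O
[XO/XO/OX/XO/..] X move#5: (4,0):+0/XO/XO/OX/XO/X.*, (4,1):+0/XO/XO/OX/XO/.X
[XO/XO/OX/XO/X.] O move#6: (4,1):+0/XO/XO/OX/XO/XO*
[XO/XO/OX/XO/XO] end (terminal +0, X#7); searched ../../OX/XO/.. to 6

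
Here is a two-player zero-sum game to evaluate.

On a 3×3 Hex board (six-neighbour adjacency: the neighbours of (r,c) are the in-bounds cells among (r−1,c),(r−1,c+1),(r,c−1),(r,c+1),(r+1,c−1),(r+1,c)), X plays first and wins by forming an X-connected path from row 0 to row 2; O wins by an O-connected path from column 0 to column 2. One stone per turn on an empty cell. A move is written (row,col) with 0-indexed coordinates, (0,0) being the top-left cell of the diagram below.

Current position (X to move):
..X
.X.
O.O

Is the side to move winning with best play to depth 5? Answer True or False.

X winning at [..X/.X./O.O]: True

p1 X@[..X/.X./O.O]: (0,0)[X.X/.X./O.O]-1 (0,1)[.XX/.X./O.O]-1 (1,0)[..X/XX./O.O]-1 (1,2)[..X/.XX/O.O]-1 (2,1)[..X/.X./OXO]+1*
p2 O@[..X/.X./OXO] terminal -1; root [..X/.X./O.O] d5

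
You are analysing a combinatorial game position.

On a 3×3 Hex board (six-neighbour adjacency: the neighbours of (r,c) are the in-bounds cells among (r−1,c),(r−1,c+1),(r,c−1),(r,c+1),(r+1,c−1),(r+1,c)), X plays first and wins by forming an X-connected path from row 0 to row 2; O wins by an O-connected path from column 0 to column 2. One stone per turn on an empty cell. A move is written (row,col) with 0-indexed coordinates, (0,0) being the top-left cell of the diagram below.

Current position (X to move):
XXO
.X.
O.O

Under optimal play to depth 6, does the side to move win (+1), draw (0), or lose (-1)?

ply 1, X at XXO/.X./O.O | (1,0)=-1→XXO/XX./O.O; (1,2)=-1→XXO/.XX/O.O; (2,1)=+1→XXO/.X./OXO*
ply 2: XXO/.X./OXO is terminal -1 (O); from XXO/.X./O.O depth 6

value(XXO/.X./O.O, X) = +1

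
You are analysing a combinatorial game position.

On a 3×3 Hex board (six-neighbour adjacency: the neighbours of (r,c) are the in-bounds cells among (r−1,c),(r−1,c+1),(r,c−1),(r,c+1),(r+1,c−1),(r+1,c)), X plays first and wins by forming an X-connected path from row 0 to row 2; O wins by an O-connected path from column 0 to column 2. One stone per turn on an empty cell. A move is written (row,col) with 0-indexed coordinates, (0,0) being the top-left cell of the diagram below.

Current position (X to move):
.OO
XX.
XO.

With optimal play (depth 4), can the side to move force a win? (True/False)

ply 1, X at .OO/XX./XO. | (0,0)=+1→XOO/XX./XO.*; (1,2)=-1→.OO/XXX/XO.; (2,2)=-1→.OO/XX./XOX
ply 2: XOO/XX./XO. is terminal -1 (O); from .OO/XX./XO. depth 4

X winning at [.OO/XX./XO.]: True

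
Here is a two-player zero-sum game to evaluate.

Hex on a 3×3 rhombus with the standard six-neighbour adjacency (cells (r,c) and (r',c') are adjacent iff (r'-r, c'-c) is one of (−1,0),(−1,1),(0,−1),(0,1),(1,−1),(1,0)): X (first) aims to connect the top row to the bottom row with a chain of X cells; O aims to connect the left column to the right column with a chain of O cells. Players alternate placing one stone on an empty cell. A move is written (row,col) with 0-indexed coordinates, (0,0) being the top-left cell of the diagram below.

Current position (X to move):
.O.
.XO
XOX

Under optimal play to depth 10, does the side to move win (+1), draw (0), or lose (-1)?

[.O./.XO/XOX] X move#1: (0,0):+1/XO./.XO/XOX*, (0,2):+1/.OX/.XO/XOX, (1,0):+1/.O./XXO/XOX
[XO./.XO/XOX] O move#2: (0,2):-1/XOO/.XO/XOX*, (1,0):-1/XO./OXO/XOX
[XOO/.XO/XOX] X move#3: (1,0):+1/XOO/XXO/XOX*
[XOO/XXO/XOX] end (terminal -1, O#4); searched .O./.XO/XOX to 10

value(.O./.XO/XOX, X) = +1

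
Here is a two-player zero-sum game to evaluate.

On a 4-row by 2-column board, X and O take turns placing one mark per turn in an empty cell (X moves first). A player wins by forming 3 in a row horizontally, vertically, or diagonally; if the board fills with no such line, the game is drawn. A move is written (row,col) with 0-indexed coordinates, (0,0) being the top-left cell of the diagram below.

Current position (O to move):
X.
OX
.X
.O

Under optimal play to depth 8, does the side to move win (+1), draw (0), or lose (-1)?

p1 O@[X./OX/.X/.O]: (0,1)[XO/OX/.X/.O]+0* (2,0)[X./OX/OX/.O]-1 (3,0)[X./OX/.X/OO]-1
p2 X@[XO/OX/.X/.O]: (2,0)[XO/OX/XX/.O]+0* (3,0)[XO/OX/.X/XO]+0
p3 O@[XO/OX/XX/.O]: (3,0)[XO/OX/XX/OO]+0*
p4 X@[XO/OX/XX/OO] terminal +0; root [X./OX/.X/.O] d8

value(X./OX/.X/.O, O) = 0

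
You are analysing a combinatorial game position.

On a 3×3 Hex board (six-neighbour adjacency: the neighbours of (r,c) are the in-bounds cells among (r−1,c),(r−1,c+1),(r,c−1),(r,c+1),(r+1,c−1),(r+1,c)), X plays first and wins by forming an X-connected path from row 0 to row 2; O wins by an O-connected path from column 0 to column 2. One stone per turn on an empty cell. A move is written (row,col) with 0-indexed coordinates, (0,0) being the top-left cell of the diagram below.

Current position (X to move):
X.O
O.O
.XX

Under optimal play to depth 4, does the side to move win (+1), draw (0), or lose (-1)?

value(X.O/O.O/.XX, X) = -1

[X.O/O.O/.XX] X move#1: (0,1):-1/XXO/O.O/.XX*, (1,1):-1/X.O/OXO/.XX, (2,0):-1/X.O/O.O/XXX
[XXO/O.O/.XX] O move#2: (1,1):+1/XXO/OOO/.XX*, (2,0):-1/XXO/O.O/OXX
[XXO/OOO/.XX] end (terminal -1, X#3); searched X.O/O.O/.XX to 4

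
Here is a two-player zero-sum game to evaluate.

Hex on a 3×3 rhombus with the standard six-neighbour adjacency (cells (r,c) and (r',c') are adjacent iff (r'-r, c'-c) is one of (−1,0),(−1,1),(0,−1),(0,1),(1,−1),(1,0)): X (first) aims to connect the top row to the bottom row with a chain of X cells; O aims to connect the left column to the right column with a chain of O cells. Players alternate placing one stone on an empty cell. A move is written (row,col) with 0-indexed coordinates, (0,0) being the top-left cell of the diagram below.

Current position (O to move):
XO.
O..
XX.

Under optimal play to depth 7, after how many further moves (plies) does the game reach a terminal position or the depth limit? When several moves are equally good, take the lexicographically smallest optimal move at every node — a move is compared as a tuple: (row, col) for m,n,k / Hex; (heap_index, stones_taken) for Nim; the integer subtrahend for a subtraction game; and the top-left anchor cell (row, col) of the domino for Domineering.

PV length from [XO./O../XX.]: 1 ply

[XO./O../XX.] O move#1: (0,2):+1/XOO/O../XX.*, (1,1):+1/XO./OO./XX., (1,2):+1/XO./O.O/XX., (2,2):-1/XO./O../XXO
[XOO/O../XX.] end (terminal -1, X#2); searched XO./O../XX. to 7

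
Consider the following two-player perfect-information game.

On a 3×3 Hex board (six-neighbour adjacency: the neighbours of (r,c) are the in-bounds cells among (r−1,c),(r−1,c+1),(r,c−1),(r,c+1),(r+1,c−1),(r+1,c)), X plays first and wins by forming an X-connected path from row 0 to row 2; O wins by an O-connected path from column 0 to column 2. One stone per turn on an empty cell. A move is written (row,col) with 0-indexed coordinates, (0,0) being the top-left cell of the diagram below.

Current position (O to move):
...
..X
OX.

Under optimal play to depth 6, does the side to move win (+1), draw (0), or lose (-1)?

value(.../..X/OX., O) = +1

ply 1, O at .../..X/OX. | (0,0)=-1→O../..X/OX.; (0,1)=-1→.O./..X/OX.; (0,2)=+1→..O/..X/OX.*; (1,0)=-1→.../O.X/OX.; (1,1)=-1→.../.OX/OX.; (2,2)=-1→.../..X/OXO
ply 2, X at ..O/..X/OX. | (0,0)=-1→X.O/..X/OX.*; (0,1)=-1→.XO/..X/OX.; (1,0)=-1→..O/X.X/OX.; (1,1)=-1→..O/.XX/OX.; (2,2)=-1→..O/..X/OXX
ply 3, O at X.O/..X/OX. | (0,1)=+1→XOO/..X/OX.*; (1,0)=+1→X.O/O.X/OX.; (1,1)=+1→X.O/.OX/OX.; (2,2)=-1→X.O/..X/OXO
ply 4, X at XOO/..X/OX. | (1,0)=-1→XOO/X.X/OX.*; (1,1)=-1→XOO/.XX/OX.; (2,2)=-1→XOO/..X/OXX
ply 5, O at XOO/X.X/OX. | (1,1)=+1→XOO/XOX/OX.*; (2,2)=-1→XOO/X.X/OXO
ply 6: XOO/XOX/OX. is terminal -1 (X); from .../..X/OX. depth 6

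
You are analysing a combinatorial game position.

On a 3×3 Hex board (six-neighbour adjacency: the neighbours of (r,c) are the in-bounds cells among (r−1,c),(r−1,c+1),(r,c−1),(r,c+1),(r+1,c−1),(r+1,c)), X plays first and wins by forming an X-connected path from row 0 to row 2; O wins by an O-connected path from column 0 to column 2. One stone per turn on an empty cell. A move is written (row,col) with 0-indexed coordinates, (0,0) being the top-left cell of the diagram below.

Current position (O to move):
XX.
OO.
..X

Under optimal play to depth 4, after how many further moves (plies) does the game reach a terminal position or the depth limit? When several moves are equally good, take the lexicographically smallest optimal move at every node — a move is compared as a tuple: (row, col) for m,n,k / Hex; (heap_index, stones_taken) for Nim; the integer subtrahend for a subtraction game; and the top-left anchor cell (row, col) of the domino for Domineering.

ply 1, O at XX./OO./..X | (0,2)=+1→XXO/OO./..X*; (1,2)=+1→XX./OOO/..X; (2,0)=+1→XX./OO./O.X; (2,1)=+1→XX./OO./.OX
ply 2: XXO/OO./..X is terminal -1 (X); from XX./OO./..X depth 4

PV length from [XX./OO./..X]: 1 ply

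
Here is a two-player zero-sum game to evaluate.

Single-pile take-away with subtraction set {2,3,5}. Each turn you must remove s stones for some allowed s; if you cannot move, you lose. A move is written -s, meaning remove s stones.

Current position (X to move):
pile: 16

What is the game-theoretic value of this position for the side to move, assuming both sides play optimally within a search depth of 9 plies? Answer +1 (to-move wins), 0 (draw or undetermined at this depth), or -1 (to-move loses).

[16] X move#1: -2:+1/14*, -3:-1/13, -5:-1/11
[14] O move#2: -2:-1/12*, -3:-1/11, -5:-1/9
[12] X move#3: -2:-1/10, -3:-1/9, -5:+1/7*
[7] O move#4: -2:-1/5*, -3:-1/4, -5:-1/2
[5] X move#5: -2:-1/3, -3:-1/2, -5:+1/0*
[0] end (terminal -1, O#6); searched 16 to 9

value(16, X) = +1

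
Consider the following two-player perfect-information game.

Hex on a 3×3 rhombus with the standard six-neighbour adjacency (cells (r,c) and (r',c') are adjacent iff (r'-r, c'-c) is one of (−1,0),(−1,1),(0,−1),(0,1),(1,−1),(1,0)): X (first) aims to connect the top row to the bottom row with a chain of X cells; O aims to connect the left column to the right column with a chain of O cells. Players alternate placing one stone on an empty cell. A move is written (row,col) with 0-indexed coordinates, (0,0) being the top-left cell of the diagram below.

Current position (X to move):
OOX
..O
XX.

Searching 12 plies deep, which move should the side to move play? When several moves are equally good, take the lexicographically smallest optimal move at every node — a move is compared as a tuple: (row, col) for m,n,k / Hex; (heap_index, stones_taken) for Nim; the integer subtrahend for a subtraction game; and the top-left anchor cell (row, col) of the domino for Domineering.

[OOX/..O/XX.] X move#1: (1,0):-1/OOX/X.O/XX., (1,1):+1/OOX/.XO/XX.*, (2,2):-1/OOX/..O/XXX
[OOX/.XO/XX.] end (terminal -1, O#2); searched OOX/..O/XX. to 12

X's best at [OOX/..O/XX.]: (1,1)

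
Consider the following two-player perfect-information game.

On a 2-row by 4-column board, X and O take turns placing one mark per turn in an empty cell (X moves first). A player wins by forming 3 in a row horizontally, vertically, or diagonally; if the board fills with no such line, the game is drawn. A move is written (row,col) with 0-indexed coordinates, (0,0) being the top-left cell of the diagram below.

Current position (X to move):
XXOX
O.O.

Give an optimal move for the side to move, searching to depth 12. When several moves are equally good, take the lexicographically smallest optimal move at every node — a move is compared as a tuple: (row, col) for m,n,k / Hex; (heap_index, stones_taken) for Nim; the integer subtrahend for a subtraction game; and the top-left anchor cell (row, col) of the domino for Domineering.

X's best at [XXOX/O.O.]: (1,1)

ply 1, X at XXOX/O.O. | (1,1)=+0→XXOX/OXO.*; (1,3)=-1→XXOX/O.OX
ply 2, O at XXOX/OXO. | (1,3)=+0→XXOX/OXOO*
ply 3: XXOX/OXOO is terminal +0 (X); from XXOX/O.O. depth 12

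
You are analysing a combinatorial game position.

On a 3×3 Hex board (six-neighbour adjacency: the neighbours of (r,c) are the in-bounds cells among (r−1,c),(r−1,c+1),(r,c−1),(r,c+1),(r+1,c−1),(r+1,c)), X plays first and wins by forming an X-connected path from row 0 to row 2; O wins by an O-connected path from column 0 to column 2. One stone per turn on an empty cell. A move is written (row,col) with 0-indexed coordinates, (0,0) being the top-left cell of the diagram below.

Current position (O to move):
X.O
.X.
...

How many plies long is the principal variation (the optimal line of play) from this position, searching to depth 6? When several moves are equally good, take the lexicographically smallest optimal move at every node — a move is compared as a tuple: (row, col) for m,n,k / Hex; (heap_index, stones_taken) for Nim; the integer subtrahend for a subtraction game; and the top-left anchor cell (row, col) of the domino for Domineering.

ply 1, O at X.O/.X./... | (0,1)=-1→XOO/.X./...*; (1,0)=-1→X.O/OX./...; (1,2)=-1→X.O/.XO/...; (2,0)=-1→X.O/.X./O..; (2,1)=-1→X.O/.X./.O.; (2,2)=-1→X.O/.X./..O
ply 2, X at XOO/.X./... | (1,0)=+1→XOO/XX./...*; (1,2)=-1→XOO/.XX/...; (2,0)=-1→XOO/.X./X..; (2,1)=-1→XOO/.X./.X.; (2,2)=-1→XOO/.X./..X
ply 3, O at XOO/XX./... | (1,2)=-1→XOO/XXO/...*; (2,0)=-1→XOO/XX./O..; (2,1)=-1→XOO/XX./.O.; (2,2)=-1→XOO/XX./..O
ply 4, X at XOO/XXO/... | (2,0)=+1→XOO/XXO/X..*; (2,1)=+1→XOO/XXO/.X.; (2,2)=+1→XOO/XXO/..X
ply 5: XOO/XXO/X.. is terminal -1 (O); from X.O/.X./... depth 6

PV length from [X.O/.X./...]: 4 plies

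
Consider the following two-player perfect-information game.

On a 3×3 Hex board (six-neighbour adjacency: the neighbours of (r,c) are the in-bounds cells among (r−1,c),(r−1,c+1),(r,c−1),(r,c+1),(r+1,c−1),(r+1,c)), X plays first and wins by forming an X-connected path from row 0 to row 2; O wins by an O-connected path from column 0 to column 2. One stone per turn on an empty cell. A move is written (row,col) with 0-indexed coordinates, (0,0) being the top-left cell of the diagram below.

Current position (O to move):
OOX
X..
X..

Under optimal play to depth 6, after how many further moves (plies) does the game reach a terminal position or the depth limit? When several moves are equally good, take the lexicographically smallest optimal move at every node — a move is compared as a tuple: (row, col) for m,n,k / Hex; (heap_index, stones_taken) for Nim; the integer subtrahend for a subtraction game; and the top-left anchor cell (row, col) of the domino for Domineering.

PV length from [OOX/X../X..]: 4 plies

ply 1, O at OOX/X../X.. | (1,1)=-1→OOX/XO./X..*; (1,2)=-1→OOX/X.O/X..; (2,1)=-1→OOX/X../XO.; (2,2)=-1→OOX/X../X.O
ply 2, X at OOX/XO./X.. | (1,2)=+1→OOX/XOX/X..*; (2,1)=-1→OOX/XO./XX.; (2,2)=-1→OOX/XO./X.X
ply 3, O at OOX/XOX/X.. | (2,1)=-1→OOX/XOX/XO.*; (2,2)=-1→OOX/XOX/X.O
ply 4, X at OOX/XOX/XO. | (2,2)=+1→OOX/XOX/XOX*
ply 5: OOX/XOX/XOX is terminal -1 (O); from OOX/X../X.. depth 6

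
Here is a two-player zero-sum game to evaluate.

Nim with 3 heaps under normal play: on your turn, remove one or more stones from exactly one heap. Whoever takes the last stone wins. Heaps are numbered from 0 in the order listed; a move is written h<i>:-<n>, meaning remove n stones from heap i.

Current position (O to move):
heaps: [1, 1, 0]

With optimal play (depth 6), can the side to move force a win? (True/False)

[(1,1,0)] O move#1: h0:-1:-1/(0,1,0)*, h1:-1:-1/(1,0,0)
[(0,1,0)] X move#2: h1:-1:+1/(0,0,0)*
[(0,0,0)] end (terminal -1, O#3); searched (1,1,0) to 6

O winning at [(1,1,0)]: False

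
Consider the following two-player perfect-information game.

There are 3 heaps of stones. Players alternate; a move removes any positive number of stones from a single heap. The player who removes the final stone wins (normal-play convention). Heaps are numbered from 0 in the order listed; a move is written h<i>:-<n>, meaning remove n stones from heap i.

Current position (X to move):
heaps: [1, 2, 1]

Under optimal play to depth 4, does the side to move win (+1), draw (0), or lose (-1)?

p1 X@[(1,2,1)]: h0:-1[(0,2,1)]-1 h1:-1[(1,1,1)]-1 h1:-2[(1,0,1)]+1* h2:-1[(1,2,0)]-1
p2 O@[(1,0,1)]: h0:-1[(0,0,1)]-1* h2:-1[(1,0,0)]-1
p3 X@[(0,0,1)]: h2:-1[(0,0,0)]+1*
p4 O@[(0,0,0)] terminal -1; root [(1,2,1)] d4

value((1,2,1), X) = +1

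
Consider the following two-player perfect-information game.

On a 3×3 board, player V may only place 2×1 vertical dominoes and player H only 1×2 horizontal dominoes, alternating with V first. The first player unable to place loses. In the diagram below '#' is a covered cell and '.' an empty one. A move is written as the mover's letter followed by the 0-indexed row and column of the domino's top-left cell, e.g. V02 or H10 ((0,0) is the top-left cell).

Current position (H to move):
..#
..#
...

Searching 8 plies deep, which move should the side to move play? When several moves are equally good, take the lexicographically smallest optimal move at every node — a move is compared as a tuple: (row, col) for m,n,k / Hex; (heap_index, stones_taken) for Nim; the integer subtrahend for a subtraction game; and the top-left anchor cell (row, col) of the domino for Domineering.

[..#/..#/...] H move#1: H00:-1/###/..#/..., H10:+1/..#/###/...*, H20:-1/..#/..#/##., H21:-1/..#/..#/.##
[..#/###/...] end (terminal -1, V#2); searched ..#/..#/... to 8

H's best at [..#/..#/...]: H10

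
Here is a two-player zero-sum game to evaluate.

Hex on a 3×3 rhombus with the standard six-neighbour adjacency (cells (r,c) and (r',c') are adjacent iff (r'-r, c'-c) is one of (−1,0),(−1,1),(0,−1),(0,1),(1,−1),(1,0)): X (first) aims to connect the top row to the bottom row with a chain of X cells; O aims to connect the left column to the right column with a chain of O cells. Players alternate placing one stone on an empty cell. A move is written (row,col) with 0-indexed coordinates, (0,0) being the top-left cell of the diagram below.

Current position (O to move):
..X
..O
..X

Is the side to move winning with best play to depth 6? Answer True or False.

[..X/..O/..X] O move#1: (0,0):-1/O.X/..O/..X, (0,1):-1/.OX/..O/..X, (1,0):-1/..X/O.O/..X, (1,1):+1/..X/.OO/..X*, (2,0):+1/..X/..O/O.X, (2,1):-1/..X/..O/.OX
[..X/.OO/..X] X move#2: (0,0):-1/X.X/.OO/..X*, (0,1):-1/.XX/.OO/..X, (1,0):-1/..X/XOO/..X, (2,0):-1/..X/.OO/X.X, (2,1):-1/..X/.OO/.XX
[X.X/.OO/..X] O move#3: (0,1):+1/XOX/.OO/..X*, (1,0):+1/X.X/OOO/..X, (2,0):+1/X.X/.OO/O.X, (2,1):+1/X.X/.OO/.OX
[XOX/.OO/..X] X move#4: (1,0):-1/XOX/XOO/..X*, (2,0):-1/XOX/.OO/X.X, (2,1):-1/XOX/.OO/.XX
[XOX/XOO/..X] O move#5: (2,0):+1/XOX/XOO/O.X*, (2,1):-1/XOX/XOO/.OX
[XOX/XOO/O.X] end (terminal -1, X#6); searched ..X/..O/..X to 6

O winning at [..X/..O/..X]: True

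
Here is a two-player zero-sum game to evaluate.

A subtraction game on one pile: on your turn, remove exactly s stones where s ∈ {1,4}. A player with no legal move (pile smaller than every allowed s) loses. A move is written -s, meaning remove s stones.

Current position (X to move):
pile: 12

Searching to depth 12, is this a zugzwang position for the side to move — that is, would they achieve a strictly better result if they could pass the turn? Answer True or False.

ply 1, X at 12 | -1=-1→11*; -4=-1→8
ply 2, O at 11 | -1=+1→10*; -4=+1→7
ply 3, X at 10 | -1=-1→9*; -4=-1→6
ply 4, O at 9 | -1=-1→8; -4=+1→5*
ply 5, X at 5 | -1=-1→4*; -4=-1→1
ply 6, O at 4 | -1=-1→3; -4=+1→0*
ply 7: 0 is terminal -1 (X); from 12 depth 12
suppose X passes — search the same position with O to move:
pass> ply 1, O at 12 | -1=-1→11*; -4=-1→8
pass> ply 2, X at 11 | -1=+1→10*; -4=+1→7
pass> ply 3, O at 10 | -1=-1→9*; -4=-1→6
pass> ply 4, X at 9 | -1=-1→8; -4=+1→5*
pass> ply 5, O at 5 | -1=-1→4*; -4=-1→1
pass> ply 6, X at 4 | -1=-1→3; -4=+1→0*
pass> ply 7: 0 is terminal -1 (O); from 12 depth 12
for X: play -1, pass +1

zugzwang(12, X) = True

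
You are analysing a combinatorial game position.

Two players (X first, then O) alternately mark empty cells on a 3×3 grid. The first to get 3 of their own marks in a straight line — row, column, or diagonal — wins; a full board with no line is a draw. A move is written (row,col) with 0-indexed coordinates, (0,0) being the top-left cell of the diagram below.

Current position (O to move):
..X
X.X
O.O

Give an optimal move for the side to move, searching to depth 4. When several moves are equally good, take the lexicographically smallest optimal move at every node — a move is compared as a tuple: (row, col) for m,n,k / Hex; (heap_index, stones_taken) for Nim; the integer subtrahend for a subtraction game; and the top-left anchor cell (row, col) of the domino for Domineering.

ply 1, O at ..X/X.X/O.O | (0,0)=-1→O.X/X.X/O.O; (0,1)=-1→.OX/X.X/O.O; (1,1)=+1→..X/XOX/O.O*; (2,1)=+1→..X/X.X/OOO
ply 2, X at ..X/XOX/O.O | (0,0)=-1→X.X/XOX/O.O*; (0,1)=-1→.XX/XOX/O.O; (2,1)=-1→..X/XOX/OXO
ply 3, O at X.X/XOX/O.O | (0,1)=+0→XOX/XOX/O.O; (2,1)=+1→X.X/XOX/OOO*
ply 4: X.X/XOX/OOO is terminal -1 (X); from ..X/X.X/O.O depth 4

O's best at [..X/X.X/O.O]: (1,1)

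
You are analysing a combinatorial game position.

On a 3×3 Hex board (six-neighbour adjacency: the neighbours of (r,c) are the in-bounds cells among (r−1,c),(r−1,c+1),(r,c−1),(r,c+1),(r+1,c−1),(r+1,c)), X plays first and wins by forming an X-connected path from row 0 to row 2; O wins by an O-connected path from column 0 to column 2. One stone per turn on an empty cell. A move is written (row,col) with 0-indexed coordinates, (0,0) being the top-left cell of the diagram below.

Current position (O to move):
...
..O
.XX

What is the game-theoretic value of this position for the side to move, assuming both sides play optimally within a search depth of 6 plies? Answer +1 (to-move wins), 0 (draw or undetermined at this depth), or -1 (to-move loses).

[.../..O/.XX] O move#1: (0,0):-1/O../..O/.XX, (0,1):+1/.O./..O/.XX*, (0,2):-1/..O/..O/.XX, (1,0):-1/.../O.O/.XX, (1,1):+1/.../.OO/.XX, (2,0):-1/.../..O/OXX
[.O./..O/.XX] X move#2: (0,0):-1/XO./..O/.XX*, (0,2):-1/.OX/..O/.XX, (1,0):-1/.O./X.O/.XX, (1,1):-1/.O./.XO/.XX, (2,0):-1/.O./..O/XXX
[XO./..O/.XX] O move#3: (0,2):-1/XOO/..O/.XX, (1,0):+1/XO./O.O/.XX*, (1,1):+1/XO./.OO/.XX, (2,0):-1/XO./..O/OXX
[XO./O.O/.XX] X move#4: (0,2):-1/XOX/O.O/.XX*, (1,1):-1/XO./OXO/.XX, (2,0):-1/XO./O.O/XXX
[XOX/O.O/.XX] O move#5: (1,1):+1/XOX/OOO/.XX*, (2,0):-1/XOX/O.O/OXX
[XOX/OOO/.XX] end (terminal -1, X#6); searched .../..O/.XX to 6

value(.../..O/.XX, O) = +1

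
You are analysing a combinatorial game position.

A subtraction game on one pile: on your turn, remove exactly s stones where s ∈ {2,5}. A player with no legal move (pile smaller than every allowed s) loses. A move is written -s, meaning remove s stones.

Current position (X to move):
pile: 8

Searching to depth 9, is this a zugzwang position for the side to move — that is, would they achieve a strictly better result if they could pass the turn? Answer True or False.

p1 X@[8]: -2[6]-1* -5[3]-1
p2 O@[6]: -2[4]+1* -5[1]+1
p3 X@[4]: -2[2]-1*
p4 O@[2]: -2[0]+1*
p5 X@[0] terminal -1; root [8] d9
suppose X passes — search the same position with O to move:
pass> p1 O@[8]: -2[6]-1* -5[3]-1
pass> p2 X@[6]: -2[4]+1* -5[1]+1
pass> p3 O@[4]: -2[2]-1*
pass> p4 X@[2]: -2[0]+1*
pass> p5 O@[0] terminal -1; root [8] d9
for X: play -1, pass +1

zugzwang(8, X) = True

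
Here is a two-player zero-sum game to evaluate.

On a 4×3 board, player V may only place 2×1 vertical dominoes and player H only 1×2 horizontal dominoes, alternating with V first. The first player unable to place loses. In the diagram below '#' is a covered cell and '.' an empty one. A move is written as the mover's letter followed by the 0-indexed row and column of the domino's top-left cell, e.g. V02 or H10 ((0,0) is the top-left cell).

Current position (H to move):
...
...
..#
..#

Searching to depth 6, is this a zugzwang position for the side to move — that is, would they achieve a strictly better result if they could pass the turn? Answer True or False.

ply 1, H at .../.../..#/..# | H00=-1→##./.../..#/..#*; H01=-1→.##/.../..#/..#; H10=-1→.../##./..#/..#; H11=-1→.../.##/..#/..#; H20=-1→.../.../###/..#; H30=-1→.../.../..#/###
ply 2, V at ##./.../..#/..# | V02=-1→###/..#/..#/..#; V10=+1→##./#../#.#/..#*; V11=+1→##./.#./.##/..#; V20=+1→##./.../#.#/#.#; V21=+1→##./.../.##/.##
ply 3, H at ##./#../#.#/..# | H11=-1→##./###/#.#/..#*; H30=-1→##./#../#.#/###
ply 4, V at ##./###/#.#/..# | V21=+1→##./###/###/.##*
ply 5: ##./###/###/.## is terminal -1 (H); from .../.../..#/..# depth 6
if H skipped the turn, V would face:
~ ply 1, V at .../.../..#/..# | V00=+1→#../#../..#/..#*; V01=+1→.#./.#./..#/..#; V02=+1→..#/..#/..#/..#; V10=-1→.../#../#.#/..#; V11=+1→.../.#./.##/..#; V20=+1→.../.../#.#/#.#; V21=+1→.../.../.##/.##
~ ply 2, H at #../#../..#/..# | H01=-1→###/#../..#/..#*; H11=-1→#../###/..#/..#; H20=-1→#../#../###/..#; H30=-1→#../#../..#/###
~ ply 3, V at ###/#../..#/..# | V11=-1→###/##./.##/..#; V20=+1→###/#../#.#/#.#*; V21=+1→###/#../.##/.##
~ ply 4, H at ###/#../#.#/#.# | H11=-1→###/###/#.#/#.#*
~ ply 5, V at ###/###/#.#/#.# | V21=+1→###/###/###/###*
~ ply 6: ###/###/###/### is terminal -1 (H); from .../.../..#/..# depth 6
compare (H): move=-1 vs pass=-1

zugzwang(.../.../..#/..#, H) = False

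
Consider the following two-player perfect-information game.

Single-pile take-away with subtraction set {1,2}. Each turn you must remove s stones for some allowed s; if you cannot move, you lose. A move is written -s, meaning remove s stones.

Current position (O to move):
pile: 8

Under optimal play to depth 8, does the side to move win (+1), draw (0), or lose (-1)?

value(8, O) = +1

p1 O@[8]: -1[7]-1 -2[6]+1*
p2 X@[6]: -1[5]-1* -2[4]-1
p3 O@[5]: -1[4]-1 -2[3]+1*
p4 X@[3]: -1[2]-1* -2[1]-1
p5 O@[2]: -1[1]-1 -2[0]+1*
p6 X@[0] terminal -1; root [8] d8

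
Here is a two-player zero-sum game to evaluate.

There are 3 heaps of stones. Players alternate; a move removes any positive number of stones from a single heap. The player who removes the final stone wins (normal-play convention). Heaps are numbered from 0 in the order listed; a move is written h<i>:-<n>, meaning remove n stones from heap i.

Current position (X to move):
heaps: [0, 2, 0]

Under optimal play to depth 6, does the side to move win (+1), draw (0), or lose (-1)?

ply 1, X at (0,2,0) | h1:-1=-1→(0,1,0); h1:-2=+1→(0,0,0)*
ply 2: (0,0,0) is terminal -1 (O); from (0,2,0) depth 6

value((0,2,0), X) = +1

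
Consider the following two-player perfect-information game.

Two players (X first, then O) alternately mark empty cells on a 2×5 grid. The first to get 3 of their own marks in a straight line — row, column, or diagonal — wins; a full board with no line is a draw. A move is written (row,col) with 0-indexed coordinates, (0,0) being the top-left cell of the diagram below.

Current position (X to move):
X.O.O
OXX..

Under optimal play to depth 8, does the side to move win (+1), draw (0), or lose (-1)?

[X.O.O/OXX..] X move#1: (0,1):-1/XXO.O/OXX.., (0,3):+0/X.OXO/OXX.., (1,3):+1/X.O.O/OXXX.*, (1,4):-1/X.O.O/OXX.X
[X.O.O/OXXX.] end (terminal -1, O#2); searched X.O.O/OXX.. to 8

value(X.O.O/OXX.., X) = +1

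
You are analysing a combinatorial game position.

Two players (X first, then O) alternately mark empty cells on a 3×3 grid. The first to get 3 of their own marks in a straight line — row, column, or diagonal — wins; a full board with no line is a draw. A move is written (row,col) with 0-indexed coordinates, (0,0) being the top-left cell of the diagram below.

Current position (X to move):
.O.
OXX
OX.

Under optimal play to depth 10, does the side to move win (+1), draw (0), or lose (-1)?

p1 X@[.O./OXX/OX.]: (0,0)[XO./OXX/OX.]+0* (0,2)[.OX/OXX/OX.]-1 (2,2)[.O./OXX/OXX]-1
p2 O@[XO./OXX/OX.]: (0,2)[XOO/OXX/OX.]-1 (2,2)[XO./OXX/OXO]+0*
p3 X@[XO./OXX/OXO]: (0,2)[XOX/OXX/OXO]+0*
p4 O@[XOX/OXX/OXO] terminal +0; root [.O./OXX/OX.] d10

value(.O./OXX/OX., X) = 0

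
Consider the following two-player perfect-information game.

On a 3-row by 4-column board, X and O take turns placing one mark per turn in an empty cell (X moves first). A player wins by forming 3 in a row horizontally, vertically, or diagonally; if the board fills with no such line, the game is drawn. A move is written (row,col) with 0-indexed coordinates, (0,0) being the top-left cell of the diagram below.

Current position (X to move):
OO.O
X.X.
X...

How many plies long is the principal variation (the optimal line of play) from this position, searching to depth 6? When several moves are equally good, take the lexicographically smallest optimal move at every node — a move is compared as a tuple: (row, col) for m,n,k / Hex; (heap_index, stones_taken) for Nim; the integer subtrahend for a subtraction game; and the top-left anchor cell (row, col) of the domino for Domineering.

PV length from [OO.O/X.X./X...]: 3 plies

ply 1, X at OO.O/X.X./X... | (0,2)=+1→OOXO/X.X./X...*; (1,1)=+1→OO.O/XXX./X...; (1,3)=-1→OO.O/X.XX/X...; (2,1)=-1→OO.O/X.X./XX..; (2,2)=-1→OO.O/X.X./X.X.; (2,3)=-1→OO.O/X.X./X..X
ply 2, O at OOXO/X.X./X... | (1,1)=-1→OOXO/XOX./X...*; (1,3)=-1→OOXO/X.XO/X...; (2,1)=-1→OOXO/X.X./XO..; (2,2)=-1→OOXO/X.X./X.O.; (2,3)=-1→OOXO/X.X./X..O
ply 3, X at OOXO/XOX./X... | (1,3)=-1→OOXO/XOXX/X...; (2,1)=-1→OOXO/XOX./XX..; (2,2)=+1→OOXO/XOX./X.X.*; (2,3)=-1→OOXO/XOX./X..X
ply 4: OOXO/XOX./X.X. is terminal -1 (O); from OO.O/X.X./X... depth 6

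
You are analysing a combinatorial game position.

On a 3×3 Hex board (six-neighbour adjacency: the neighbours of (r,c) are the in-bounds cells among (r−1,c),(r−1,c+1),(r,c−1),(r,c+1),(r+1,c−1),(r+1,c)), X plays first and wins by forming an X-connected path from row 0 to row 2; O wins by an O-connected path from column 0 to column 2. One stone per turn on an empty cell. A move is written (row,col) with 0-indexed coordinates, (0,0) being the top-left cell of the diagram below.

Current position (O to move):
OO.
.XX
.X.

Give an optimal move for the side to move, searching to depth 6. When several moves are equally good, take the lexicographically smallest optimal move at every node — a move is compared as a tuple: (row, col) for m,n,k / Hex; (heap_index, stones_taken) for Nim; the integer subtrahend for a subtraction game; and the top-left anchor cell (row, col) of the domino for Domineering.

[OO./.XX/.X.] O move#1: (0,2):+1/OOO/.XX/.X.*, (1,0):-1/OO./OXX/.X., (2,0):-1/OO./.XX/OX., (2,2):-1/OO./.XX/.XO
[OOO/.XX/.X.] end (terminal -1, X#2); searched OO./.XX/.X. to 6

O's best at [OO./.XX/.X.]: (0,2)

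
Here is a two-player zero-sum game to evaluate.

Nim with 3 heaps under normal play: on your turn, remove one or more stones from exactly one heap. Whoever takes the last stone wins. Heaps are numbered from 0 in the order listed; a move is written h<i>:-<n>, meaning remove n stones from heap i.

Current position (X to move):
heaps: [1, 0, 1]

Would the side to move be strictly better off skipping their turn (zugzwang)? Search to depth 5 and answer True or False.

zugzwang((1,0,1), X) = True

[(1,0,1)] X move#1: h0:-1:-1/(0,0,1)*, h2:-1:-1/(1,0,0)
[(0,0,1)] O move#2: h2:-1:+1/(0,0,0)*
[(0,0,0)] end (terminal -1, X#3); searched (1,0,1) to 5
suppose X passes — search the same position with O to move:
pass> [(1,0,1)] O move#1: h0:-1:-1/(0,0,1)*, h2:-1:-1/(1,0,0)
pass> [(0,0,1)] X move#2: h2:-1:+1/(0,0,0)*
pass> [(0,0,0)] end (terminal -1, O#3); searched (1,0,1) to 5
for X: play -1, pass +1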